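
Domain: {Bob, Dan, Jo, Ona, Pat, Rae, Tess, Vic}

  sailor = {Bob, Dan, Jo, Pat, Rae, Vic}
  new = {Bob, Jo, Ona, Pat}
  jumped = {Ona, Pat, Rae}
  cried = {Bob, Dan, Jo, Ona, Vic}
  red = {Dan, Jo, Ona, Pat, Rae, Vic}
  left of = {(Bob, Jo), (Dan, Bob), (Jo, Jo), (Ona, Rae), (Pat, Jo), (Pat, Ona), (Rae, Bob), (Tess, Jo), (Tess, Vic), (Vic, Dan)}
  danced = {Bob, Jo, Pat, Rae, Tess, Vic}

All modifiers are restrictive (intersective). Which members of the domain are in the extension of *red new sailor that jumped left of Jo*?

⟦that jumped⟧ = ⟦jumped⟧ = {Ona, Pat, Rae}
⟦left of Jo⟧ = {x : ⟨x, Jo⟩ ∈ ⟦left of⟧} = {Bob, Jo, Pat, Tess}
⟦sailor⟧ = {Bob, Dan, Jo, Pat, Rae, Vic}
… ∩ ⟦that jumped⟧ = {Bob, Dan, Jo, Pat, Rae, Vic} ∩ {Ona, Pat, Rae} = {Pat, Rae}
… ∩ ⟦left of Jo⟧ = {Pat, Rae} ∩ {Bob, Jo, Pat, Tess} = {Pat}
… ∩ ⟦red⟧ = {Pat} ∩ {Dan, Jo, Ona, Pat, Rae, Vic} = {Pat}
… ∩ ⟦new⟧ = {Pat} ∩ {Bob, Jo, Ona, Pat} = {Pat}
So ⟦red new sailor that jumped left of Jo⟧ = {Pat}.

{Pat}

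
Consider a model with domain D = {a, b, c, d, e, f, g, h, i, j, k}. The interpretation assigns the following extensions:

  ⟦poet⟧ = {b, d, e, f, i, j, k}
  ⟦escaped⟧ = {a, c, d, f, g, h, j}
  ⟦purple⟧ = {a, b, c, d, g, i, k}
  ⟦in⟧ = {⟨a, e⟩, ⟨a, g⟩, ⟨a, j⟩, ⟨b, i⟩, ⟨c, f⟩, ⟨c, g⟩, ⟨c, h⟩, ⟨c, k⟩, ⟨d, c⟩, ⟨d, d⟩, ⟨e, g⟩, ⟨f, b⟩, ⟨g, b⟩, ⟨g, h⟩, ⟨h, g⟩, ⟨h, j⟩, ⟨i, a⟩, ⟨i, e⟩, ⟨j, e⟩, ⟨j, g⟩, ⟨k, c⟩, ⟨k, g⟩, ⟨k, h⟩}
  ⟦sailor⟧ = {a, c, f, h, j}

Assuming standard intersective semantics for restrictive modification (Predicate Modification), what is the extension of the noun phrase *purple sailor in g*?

⟦in g⟧ = {x : ⟨x, g⟩ ∈ ⟦in⟧} = {a, c, e, h, j, k}
⟦sailor⟧ = {a, c, f, h, j}
… ∩ ⟦in g⟧ = {a, c, f, h, j} ∩ {a, c, e, h, j, k} = {a, c, h, j}
… ∩ ⟦purple⟧ = {a, c, h, j} ∩ {a, b, c, d, g, i, k} = {a, c}
So ⟦purple sailor in g⟧ = {a, c}.

{a, c}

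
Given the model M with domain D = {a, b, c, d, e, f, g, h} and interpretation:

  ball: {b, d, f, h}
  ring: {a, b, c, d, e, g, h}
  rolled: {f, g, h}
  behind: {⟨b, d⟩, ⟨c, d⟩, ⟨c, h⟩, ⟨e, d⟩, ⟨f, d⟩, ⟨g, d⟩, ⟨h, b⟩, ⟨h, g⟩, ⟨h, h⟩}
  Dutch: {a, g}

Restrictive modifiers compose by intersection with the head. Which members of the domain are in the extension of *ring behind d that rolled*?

⟦behind d⟧ = {x : ⟨x, d⟩ ∈ ⟦behind⟧} = {b, c, e, f, g}
⟦that rolled⟧ = ⟦rolled⟧ = {f, g, h}
⟦ring⟧ = {a, b, c, d, e, g, h}
… ∩ ⟦behind d⟧ = {a, b, c, d, e, g, h} ∩ {b, c, e, f, g} = {b, c, e, g}
… ∩ ⟦that rolled⟧ = {b, c, e, g} ∩ {f, g, h} = {g}
So ⟦ring behind d that rolled⟧ = {g}.

{g}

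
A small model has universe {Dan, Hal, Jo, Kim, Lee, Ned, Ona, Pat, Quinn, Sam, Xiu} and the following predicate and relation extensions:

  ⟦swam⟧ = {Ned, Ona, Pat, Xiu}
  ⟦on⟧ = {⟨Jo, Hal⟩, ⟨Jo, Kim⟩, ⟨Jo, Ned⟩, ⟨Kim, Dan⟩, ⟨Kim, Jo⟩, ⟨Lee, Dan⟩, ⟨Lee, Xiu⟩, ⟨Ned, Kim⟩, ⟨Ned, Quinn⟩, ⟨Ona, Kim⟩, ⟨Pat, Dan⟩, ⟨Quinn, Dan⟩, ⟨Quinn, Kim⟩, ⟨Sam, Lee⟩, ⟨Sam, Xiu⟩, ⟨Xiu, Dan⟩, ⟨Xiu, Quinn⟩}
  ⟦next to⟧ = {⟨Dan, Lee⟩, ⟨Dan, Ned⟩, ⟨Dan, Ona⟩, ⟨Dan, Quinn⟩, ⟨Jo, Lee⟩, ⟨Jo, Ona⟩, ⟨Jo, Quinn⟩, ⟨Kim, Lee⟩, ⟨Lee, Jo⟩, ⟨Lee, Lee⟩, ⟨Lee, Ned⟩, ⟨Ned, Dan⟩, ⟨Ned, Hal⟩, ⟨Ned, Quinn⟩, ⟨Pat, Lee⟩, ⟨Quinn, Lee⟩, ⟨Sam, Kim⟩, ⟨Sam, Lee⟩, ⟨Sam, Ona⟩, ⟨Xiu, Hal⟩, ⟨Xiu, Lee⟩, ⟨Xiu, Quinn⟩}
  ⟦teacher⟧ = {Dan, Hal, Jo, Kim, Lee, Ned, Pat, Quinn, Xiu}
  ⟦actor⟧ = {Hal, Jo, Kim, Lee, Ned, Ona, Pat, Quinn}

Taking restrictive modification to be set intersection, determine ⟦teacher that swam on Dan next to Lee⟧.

{Pat, Xiu}

⟦that swam⟧ = ⟦swam⟧ = {Ned, Ona, Pat, Xiu}
⟦on Dan⟧ = {x : ⟨x, Dan⟩ ∈ ⟦on⟧} = {Kim, Lee, Pat, Quinn, Xiu}
⟦next to Lee⟧ = {x : ⟨x, Lee⟩ ∈ ⟦next to⟧} = {Dan, Jo, Kim, Lee, Pat, Quinn, Sam, Xiu}
⟦teacher⟧ = {Dan, Hal, Jo, Kim, Lee, Ned, Pat, Quinn, Xiu}
… ∩ ⟦that swam⟧ = {Dan, Hal, Jo, Kim, Lee, Ned, Pat, Quinn, Xiu} ∩ {Ned, Ona, Pat, Xiu} = {Ned, Pat, Xiu}
… ∩ ⟦on Dan⟧ = {Ned, Pat, Xiu} ∩ {Kim, Lee, Pat, Quinn, Xiu} = {Pat, Xiu}
… ∩ ⟦next to Lee⟧ = {Pat, Xiu} ∩ {Dan, Jo, Kim, Lee, Pat, Quinn, Sam, Xiu} = {Pat, Xiu}
So ⟦teacher that swam on Dan next to Lee⟧ = {Pat, Xiu}.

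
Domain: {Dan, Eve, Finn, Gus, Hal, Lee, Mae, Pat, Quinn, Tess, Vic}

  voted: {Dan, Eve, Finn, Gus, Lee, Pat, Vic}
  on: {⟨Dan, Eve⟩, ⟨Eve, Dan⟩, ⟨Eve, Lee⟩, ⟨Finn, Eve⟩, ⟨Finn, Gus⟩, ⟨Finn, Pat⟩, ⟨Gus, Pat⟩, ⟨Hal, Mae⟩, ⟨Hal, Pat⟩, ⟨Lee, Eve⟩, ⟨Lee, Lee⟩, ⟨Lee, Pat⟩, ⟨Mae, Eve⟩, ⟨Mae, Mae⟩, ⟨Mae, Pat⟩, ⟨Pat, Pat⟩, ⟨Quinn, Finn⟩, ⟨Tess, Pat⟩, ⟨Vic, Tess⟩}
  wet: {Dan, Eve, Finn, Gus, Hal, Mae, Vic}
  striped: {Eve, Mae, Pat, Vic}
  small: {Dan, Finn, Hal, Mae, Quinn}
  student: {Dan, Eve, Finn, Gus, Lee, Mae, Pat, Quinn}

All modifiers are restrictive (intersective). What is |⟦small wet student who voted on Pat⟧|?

⟦who voted⟧ = ⟦voted⟧ = {Dan, Eve, Finn, Gus, Lee, Pat, Vic}
⟦on Pat⟧ = {x : ⟨x, Pat⟩ ∈ ⟦on⟧} = {Finn, Gus, Hal, Lee, Mae, Pat, Tess}
⟦student⟧ = {Dan, Eve, Finn, Gus, Lee, Mae, Pat, Quinn}
… ∩ ⟦who voted⟧ = {Dan, Eve, Finn, Gus, Lee, Mae, Pat, Quinn} ∩ {Dan, Eve, Finn, Gus, Lee, Pat, Vic} = {Dan, Eve, Finn, Gus, Lee, Pat}
… ∩ ⟦on Pat⟧ = {Dan, Eve, Finn, Gus, Lee, Pat} ∩ {Finn, Gus, Hal, Lee, Mae, Pat, Tess} = {Finn, Gus, Lee, Pat}
… ∩ ⟦small⟧ = {Finn, Gus, Lee, Pat} ∩ {Dan, Finn, Hal, Mae, Quinn} = {Finn}
… ∩ ⟦wet⟧ = {Finn} ∩ {Dan, Eve, Finn, Gus, Hal, Mae, Vic} = {Finn}
⟦small wet student who voted on Pat⟧ = {Finn}, so the cardinality is 1.

1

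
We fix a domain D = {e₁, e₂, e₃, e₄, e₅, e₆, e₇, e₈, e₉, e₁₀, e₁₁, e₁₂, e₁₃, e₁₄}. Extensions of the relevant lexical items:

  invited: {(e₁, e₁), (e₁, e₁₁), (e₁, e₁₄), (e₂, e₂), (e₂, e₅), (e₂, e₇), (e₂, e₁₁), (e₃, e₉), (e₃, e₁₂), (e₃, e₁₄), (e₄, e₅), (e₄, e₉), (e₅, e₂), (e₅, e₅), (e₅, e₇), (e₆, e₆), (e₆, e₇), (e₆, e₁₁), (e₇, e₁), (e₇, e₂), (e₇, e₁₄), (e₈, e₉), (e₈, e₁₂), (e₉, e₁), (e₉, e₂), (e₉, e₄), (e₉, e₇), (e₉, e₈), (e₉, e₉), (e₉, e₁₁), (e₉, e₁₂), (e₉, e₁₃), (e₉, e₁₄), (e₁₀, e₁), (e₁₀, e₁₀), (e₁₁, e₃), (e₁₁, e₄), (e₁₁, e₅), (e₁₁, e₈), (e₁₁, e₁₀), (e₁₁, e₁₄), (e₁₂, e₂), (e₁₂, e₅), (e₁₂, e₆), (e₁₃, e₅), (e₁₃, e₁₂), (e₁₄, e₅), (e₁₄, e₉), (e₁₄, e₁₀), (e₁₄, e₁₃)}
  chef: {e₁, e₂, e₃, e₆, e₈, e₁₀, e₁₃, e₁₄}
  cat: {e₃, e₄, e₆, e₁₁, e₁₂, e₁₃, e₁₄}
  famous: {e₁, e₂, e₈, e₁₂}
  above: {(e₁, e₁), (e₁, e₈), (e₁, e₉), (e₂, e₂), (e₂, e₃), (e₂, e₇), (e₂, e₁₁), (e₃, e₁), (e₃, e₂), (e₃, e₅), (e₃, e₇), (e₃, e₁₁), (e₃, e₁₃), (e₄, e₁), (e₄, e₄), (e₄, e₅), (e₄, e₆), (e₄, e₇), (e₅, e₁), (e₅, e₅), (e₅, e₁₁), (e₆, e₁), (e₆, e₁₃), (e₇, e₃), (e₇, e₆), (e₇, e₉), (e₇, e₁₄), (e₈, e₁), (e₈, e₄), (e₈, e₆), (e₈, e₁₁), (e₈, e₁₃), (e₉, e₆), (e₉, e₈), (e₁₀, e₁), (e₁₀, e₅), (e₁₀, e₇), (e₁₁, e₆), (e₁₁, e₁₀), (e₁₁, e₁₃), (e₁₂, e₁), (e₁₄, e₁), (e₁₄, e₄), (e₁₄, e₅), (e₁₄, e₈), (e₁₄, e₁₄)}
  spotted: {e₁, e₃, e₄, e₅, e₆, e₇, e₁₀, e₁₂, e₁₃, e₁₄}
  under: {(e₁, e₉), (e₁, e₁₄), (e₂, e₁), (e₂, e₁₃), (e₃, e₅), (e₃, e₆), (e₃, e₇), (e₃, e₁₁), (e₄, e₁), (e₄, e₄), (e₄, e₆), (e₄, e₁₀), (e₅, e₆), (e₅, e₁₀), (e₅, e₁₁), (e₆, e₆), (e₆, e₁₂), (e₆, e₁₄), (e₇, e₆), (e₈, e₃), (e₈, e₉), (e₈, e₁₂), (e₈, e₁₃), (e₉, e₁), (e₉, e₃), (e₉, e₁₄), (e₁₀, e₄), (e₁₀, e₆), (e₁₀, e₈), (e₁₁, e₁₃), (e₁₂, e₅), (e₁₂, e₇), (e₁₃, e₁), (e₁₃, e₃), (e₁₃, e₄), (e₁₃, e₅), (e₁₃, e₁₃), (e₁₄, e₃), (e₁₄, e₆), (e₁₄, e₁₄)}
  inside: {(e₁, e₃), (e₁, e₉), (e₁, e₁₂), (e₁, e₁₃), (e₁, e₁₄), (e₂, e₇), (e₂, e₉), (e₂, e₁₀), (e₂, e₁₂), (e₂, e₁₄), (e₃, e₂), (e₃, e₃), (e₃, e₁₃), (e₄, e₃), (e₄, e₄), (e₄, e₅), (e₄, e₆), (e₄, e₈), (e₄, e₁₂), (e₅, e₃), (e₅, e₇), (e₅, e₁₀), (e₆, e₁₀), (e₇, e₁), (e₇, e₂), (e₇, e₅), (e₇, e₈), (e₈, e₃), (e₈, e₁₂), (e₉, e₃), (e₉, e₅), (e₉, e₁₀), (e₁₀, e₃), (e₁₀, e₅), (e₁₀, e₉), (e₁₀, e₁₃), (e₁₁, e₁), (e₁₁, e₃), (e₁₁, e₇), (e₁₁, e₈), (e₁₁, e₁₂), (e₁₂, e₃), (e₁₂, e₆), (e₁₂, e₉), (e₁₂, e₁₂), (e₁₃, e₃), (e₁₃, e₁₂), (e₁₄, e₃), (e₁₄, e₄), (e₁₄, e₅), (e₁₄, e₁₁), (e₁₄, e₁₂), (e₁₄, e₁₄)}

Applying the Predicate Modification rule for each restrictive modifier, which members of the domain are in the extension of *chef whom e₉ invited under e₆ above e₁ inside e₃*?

⟦whom e₉ invited⟧ = {x : ⟨e₉, x⟩ ∈ ⟦invited⟧} = {e₁, e₂, e₄, e₇, e₈, e₉, e₁₁, e₁₂, e₁₃, e₁₄}
⟦under e₆⟧ = {x : ⟨x, e₆⟩ ∈ ⟦under⟧} = {e₃, e₄, e₅, e₆, e₇, e₁₀, e₁₄}
⟦above e₁⟧ = {x : ⟨x, e₁⟩ ∈ ⟦above⟧} = {e₁, e₃, e₄, e₅, e₆, e₈, e₁₀, e₁₂, e₁₄}
⟦inside e₃⟧ = {x : ⟨x, e₃⟩ ∈ ⟦inside⟧} = {e₁, e₃, e₄, e₅, e₈, e₉, e₁₀, e₁₁, e₁₂, e₁₃, e₁₄}
⟦chef⟧ = {e₁, e₂, e₃, e₆, e₈, e₁₀, e₁₃, e₁₄}
… ∩ ⟦whom e₉ invited⟧ = {e₁, e₂, e₃, e₆, e₈, e₁₀, e₁₃, e₁₄} ∩ {e₁, e₂, e₄, e₇, e₈, e₉, e₁₁, e₁₂, e₁₃, e₁₄} = {e₁, e₂, e₈, e₁₃, e₁₄}
… ∩ ⟦under e₆⟧ = {e₁, e₂, e₈, e₁₃, e₁₄} ∩ {e₃, e₄, e₅, e₆, e₇, e₁₀, e₁₄} = {e₁₄}
… ∩ ⟦above e₁⟧ = {e₁₄} ∩ {e₁, e₃, e₄, e₅, e₆, e₈, e₁₀, e₁₂, e₁₄} = {e₁₄}
… ∩ ⟦inside e₃⟧ = {e₁₄} ∩ {e₁, e₃, e₄, e₅, e₈, e₉, e₁₀, e₁₁, e₁₂, e₁₃, e₁₄} = {e₁₄}
So ⟦chef whom e₉ invited under e₆ above e₁ inside e₃⟧ = {e₁₄}.

{e₁₄}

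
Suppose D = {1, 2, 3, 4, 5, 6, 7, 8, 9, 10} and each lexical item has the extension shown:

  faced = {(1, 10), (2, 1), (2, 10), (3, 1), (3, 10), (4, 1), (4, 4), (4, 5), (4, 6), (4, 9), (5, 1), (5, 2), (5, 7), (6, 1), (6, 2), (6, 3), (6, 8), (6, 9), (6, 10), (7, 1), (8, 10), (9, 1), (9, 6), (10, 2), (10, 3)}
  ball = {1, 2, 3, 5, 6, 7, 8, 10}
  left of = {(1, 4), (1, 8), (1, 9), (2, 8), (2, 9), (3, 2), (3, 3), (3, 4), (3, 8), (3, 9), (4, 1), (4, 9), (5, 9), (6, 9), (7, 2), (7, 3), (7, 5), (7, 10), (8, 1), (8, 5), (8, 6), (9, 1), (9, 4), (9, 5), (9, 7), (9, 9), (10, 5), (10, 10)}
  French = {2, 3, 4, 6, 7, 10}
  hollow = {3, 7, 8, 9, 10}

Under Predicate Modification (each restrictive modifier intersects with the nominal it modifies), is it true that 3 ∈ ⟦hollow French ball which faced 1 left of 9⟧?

⟦which faced 1⟧ = {x : ⟨x, 1⟩ ∈ ⟦faced⟧} = {2, 3, 4, 5, 6, 7, 9}
⟦left of 9⟧ = {x : ⟨x, 9⟩ ∈ ⟦left of⟧} = {1, 2, 3, 4, 5, 6, 9}
⟦ball⟧ = {1, 2, 3, 5, 6, 7, 8, 10}
… ∩ ⟦which faced 1⟧ = {1, 2, 3, 5, 6, 7, 8, 10} ∩ {2, 3, 4, 5, 6, 7, 9} = {2, 3, 5, 6, 7}
… ∩ ⟦left of 9⟧ = {2, 3, 5, 6, 7} ∩ {1, 2, 3, 4, 5, 6, 9} = {2, 3, 5, 6}
… ∩ ⟦hollow⟧ = {2, 3, 5, 6} ∩ {3, 7, 8, 9, 10} = {3}
… ∩ ⟦French⟧ = {3} ∩ {2, 3, 4, 6, 7, 10} = {3}
⟦hollow French ball which faced 1 left of 9⟧ = {3}; 3 ∈ this set.

yes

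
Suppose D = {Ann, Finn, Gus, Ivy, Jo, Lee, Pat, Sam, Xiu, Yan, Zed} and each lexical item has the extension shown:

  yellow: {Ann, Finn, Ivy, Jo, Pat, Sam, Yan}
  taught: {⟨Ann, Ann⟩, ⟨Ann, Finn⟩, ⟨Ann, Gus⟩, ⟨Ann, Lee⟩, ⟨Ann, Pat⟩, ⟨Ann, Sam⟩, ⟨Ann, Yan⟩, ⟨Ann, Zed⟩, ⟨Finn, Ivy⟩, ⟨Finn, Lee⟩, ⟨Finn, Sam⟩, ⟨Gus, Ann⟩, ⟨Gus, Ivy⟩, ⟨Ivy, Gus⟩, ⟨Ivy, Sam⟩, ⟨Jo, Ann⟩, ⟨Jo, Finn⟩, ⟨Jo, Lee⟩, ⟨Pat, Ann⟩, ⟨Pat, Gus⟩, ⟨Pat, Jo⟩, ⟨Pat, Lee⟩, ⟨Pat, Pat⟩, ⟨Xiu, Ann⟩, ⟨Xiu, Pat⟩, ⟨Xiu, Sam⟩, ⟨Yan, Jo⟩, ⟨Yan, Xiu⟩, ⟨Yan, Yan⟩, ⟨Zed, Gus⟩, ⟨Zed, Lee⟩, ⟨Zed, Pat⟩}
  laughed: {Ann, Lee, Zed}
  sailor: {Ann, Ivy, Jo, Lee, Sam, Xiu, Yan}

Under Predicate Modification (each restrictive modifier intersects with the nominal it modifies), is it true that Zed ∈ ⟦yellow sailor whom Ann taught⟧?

⟦whom Ann taught⟧ = {x : ⟨Ann, x⟩ ∈ ⟦taught⟧} = {Ann, Finn, Gus, Lee, Pat, Sam, Yan, Zed}
⟦sailor⟧ = {Ann, Ivy, Jo, Lee, Sam, Xiu, Yan}
… ∩ ⟦whom Ann taught⟧ = {Ann, Ivy, Jo, Lee, Sam, Xiu, Yan} ∩ {Ann, Finn, Gus, Lee, Pat, Sam, Yan, Zed} = {Ann, Lee, Sam, Yan}
… ∩ ⟦yellow⟧ = {Ann, Lee, Sam, Yan} ∩ {Ann, Finn, Ivy, Jo, Pat, Sam, Yan} = {Ann, Sam, Yan}
⟦yellow sailor whom Ann taught⟧ = {Ann, Sam, Yan}; Zed ∉ this set.

no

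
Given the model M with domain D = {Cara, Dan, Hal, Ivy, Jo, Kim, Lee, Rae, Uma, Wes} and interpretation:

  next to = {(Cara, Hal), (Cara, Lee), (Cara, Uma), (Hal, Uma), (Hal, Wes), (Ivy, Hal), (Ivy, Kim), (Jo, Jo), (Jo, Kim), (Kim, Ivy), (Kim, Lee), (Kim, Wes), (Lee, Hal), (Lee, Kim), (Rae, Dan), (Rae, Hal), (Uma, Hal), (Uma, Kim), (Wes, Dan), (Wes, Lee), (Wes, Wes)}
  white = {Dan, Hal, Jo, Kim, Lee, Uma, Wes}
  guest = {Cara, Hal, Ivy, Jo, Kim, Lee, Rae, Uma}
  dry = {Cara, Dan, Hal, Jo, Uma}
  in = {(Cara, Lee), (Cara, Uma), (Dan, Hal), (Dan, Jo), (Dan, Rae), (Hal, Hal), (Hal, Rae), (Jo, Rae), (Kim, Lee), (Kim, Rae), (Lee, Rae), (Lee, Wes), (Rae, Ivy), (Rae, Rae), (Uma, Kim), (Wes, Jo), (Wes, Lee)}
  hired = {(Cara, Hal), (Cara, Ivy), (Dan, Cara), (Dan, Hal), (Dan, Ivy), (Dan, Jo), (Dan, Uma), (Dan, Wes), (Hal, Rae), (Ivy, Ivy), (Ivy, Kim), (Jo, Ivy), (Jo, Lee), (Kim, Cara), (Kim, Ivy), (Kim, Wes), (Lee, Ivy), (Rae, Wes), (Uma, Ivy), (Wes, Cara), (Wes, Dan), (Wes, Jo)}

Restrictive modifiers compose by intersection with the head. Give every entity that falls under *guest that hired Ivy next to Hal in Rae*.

{Lee}

⟦that hired Ivy⟧ = {x : ⟨x, Ivy⟩ ∈ ⟦hired⟧} = {Cara, Dan, Ivy, Jo, Kim, Lee, Uma}
⟦next to Hal⟧ = {x : ⟨x, Hal⟩ ∈ ⟦next to⟧} = {Cara, Ivy, Lee, Rae, Uma}
⟦in Rae⟧ = {x : ⟨x, Rae⟩ ∈ ⟦in⟧} = {Dan, Hal, Jo, Kim, Lee, Rae}
⟦guest⟧ = {Cara, Hal, Ivy, Jo, Kim, Lee, Rae, Uma}
… ∩ ⟦that hired Ivy⟧ = {Cara, Hal, Ivy, Jo, Kim, Lee, Rae, Uma} ∩ {Cara, Dan, Ivy, Jo, Kim, Lee, Uma} = {Cara, Ivy, Jo, Kim, Lee, Uma}
… ∩ ⟦next to Hal⟧ = {Cara, Ivy, Jo, Kim, Lee, Uma} ∩ {Cara, Ivy, Lee, Rae, Uma} = {Cara, Ivy, Lee, Uma}
… ∩ ⟦in Rae⟧ = {Cara, Ivy, Lee, Uma} ∩ {Dan, Hal, Jo, Kim, Lee, Rae} = {Lee}
So ⟦guest that hired Ivy next to Hal in Rae⟧ = {Lee}.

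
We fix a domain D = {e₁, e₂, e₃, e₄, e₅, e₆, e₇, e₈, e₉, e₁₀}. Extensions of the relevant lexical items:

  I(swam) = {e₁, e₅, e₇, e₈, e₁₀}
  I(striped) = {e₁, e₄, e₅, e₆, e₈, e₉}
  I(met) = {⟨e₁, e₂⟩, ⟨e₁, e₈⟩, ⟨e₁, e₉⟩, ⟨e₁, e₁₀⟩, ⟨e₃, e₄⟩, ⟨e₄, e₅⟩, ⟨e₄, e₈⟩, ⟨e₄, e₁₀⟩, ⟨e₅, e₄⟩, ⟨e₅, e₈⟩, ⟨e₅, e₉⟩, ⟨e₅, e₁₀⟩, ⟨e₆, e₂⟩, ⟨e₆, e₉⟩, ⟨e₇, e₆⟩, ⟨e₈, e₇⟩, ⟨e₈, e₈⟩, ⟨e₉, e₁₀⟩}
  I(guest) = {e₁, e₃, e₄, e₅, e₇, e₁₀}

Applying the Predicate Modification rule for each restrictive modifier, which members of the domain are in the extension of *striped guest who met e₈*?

⟦who met e₈⟧ = {x : ⟨x, e₈⟩ ∈ ⟦met⟧} = {e₁, e₄, e₅, e₈}
⟦guest⟧ = {e₁, e₃, e₄, e₅, e₇, e₁₀}
… ∩ ⟦who met e₈⟧ = {e₁, e₃, e₄, e₅, e₇, e₁₀} ∩ {e₁, e₄, e₅, e₈} = {e₁, e₄, e₅}
… ∩ ⟦striped⟧ = {e₁, e₄, e₅} ∩ {e₁, e₄, e₅, e₆, e₈, e₉} = {e₁, e₄, e₅}
So ⟦striped guest who met e₈⟧ = {e₁, e₄, e₅}.

{e₁, e₄, e₅}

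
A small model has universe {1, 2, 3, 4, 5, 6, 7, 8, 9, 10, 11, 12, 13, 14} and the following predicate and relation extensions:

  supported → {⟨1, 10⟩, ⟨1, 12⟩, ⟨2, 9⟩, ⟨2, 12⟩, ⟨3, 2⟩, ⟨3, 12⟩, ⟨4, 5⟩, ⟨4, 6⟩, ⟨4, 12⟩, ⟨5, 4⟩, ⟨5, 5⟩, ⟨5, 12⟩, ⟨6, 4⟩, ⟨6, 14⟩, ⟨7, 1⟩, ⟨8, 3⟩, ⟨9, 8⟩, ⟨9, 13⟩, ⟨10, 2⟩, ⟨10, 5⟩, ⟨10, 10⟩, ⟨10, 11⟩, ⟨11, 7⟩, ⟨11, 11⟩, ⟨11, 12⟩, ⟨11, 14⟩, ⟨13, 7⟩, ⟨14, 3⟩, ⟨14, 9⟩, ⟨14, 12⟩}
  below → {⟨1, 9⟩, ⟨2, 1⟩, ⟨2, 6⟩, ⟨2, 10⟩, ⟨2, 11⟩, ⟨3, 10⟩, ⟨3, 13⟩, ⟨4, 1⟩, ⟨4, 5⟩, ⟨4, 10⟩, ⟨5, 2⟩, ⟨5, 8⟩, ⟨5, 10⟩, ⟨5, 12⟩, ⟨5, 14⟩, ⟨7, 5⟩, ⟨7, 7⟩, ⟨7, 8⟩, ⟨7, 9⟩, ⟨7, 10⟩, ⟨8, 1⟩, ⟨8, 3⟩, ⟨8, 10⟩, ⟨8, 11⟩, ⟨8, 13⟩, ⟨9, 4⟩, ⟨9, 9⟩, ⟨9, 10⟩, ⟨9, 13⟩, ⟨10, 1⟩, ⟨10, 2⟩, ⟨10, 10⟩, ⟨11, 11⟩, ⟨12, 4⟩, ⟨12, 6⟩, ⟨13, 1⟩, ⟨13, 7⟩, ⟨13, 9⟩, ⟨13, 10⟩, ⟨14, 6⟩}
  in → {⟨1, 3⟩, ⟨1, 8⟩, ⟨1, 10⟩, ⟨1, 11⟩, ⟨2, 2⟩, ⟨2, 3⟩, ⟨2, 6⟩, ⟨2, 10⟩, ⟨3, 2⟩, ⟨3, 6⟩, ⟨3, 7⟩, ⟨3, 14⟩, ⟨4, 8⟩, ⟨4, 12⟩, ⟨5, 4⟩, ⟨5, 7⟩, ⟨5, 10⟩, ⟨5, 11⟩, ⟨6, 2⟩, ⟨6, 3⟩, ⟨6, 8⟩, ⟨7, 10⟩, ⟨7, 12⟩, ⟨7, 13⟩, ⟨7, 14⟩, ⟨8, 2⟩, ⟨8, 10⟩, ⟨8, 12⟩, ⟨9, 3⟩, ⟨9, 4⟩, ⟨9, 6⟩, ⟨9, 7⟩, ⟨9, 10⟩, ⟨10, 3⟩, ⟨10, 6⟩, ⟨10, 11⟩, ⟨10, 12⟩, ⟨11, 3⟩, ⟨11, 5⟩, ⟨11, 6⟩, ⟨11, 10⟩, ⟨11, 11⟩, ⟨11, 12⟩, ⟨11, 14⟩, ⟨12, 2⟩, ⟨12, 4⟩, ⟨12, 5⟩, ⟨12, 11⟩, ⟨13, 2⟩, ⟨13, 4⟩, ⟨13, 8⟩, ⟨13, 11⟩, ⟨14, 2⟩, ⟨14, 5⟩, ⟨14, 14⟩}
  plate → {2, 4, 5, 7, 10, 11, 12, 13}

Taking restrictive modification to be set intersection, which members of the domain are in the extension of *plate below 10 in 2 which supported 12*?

{2}

⟦below 10⟧ = {x : ⟨x, 10⟩ ∈ ⟦below⟧} = {2, 3, 4, 5, 7, 8, 9, 10, 13}
⟦in 2⟧ = {x : ⟨x, 2⟩ ∈ ⟦in⟧} = {2, 3, 6, 8, 12, 13, 14}
⟦which supported 12⟧ = {x : ⟨x, 12⟩ ∈ ⟦supported⟧} = {1, 2, 3, 4, 5, 11, 14}
⟦plate⟧ = {2, 4, 5, 7, 10, 11, 12, 13}
… ∩ ⟦below 10⟧ = {2, 4, 5, 7, 10, 11, 12, 13} ∩ {2, 3, 4, 5, 7, 8, 9, 10, 13} = {2, 4, 5, 7, 10, 13}
… ∩ ⟦in 2⟧ = {2, 4, 5, 7, 10, 13} ∩ {2, 3, 6, 8, 12, 13, 14} = {2, 13}
… ∩ ⟦which supported 12⟧ = {2, 13} ∩ {1, 2, 3, 4, 5, 11, 14} = {2}
So ⟦plate below 10 in 2 which supported 12⟧ = {2}.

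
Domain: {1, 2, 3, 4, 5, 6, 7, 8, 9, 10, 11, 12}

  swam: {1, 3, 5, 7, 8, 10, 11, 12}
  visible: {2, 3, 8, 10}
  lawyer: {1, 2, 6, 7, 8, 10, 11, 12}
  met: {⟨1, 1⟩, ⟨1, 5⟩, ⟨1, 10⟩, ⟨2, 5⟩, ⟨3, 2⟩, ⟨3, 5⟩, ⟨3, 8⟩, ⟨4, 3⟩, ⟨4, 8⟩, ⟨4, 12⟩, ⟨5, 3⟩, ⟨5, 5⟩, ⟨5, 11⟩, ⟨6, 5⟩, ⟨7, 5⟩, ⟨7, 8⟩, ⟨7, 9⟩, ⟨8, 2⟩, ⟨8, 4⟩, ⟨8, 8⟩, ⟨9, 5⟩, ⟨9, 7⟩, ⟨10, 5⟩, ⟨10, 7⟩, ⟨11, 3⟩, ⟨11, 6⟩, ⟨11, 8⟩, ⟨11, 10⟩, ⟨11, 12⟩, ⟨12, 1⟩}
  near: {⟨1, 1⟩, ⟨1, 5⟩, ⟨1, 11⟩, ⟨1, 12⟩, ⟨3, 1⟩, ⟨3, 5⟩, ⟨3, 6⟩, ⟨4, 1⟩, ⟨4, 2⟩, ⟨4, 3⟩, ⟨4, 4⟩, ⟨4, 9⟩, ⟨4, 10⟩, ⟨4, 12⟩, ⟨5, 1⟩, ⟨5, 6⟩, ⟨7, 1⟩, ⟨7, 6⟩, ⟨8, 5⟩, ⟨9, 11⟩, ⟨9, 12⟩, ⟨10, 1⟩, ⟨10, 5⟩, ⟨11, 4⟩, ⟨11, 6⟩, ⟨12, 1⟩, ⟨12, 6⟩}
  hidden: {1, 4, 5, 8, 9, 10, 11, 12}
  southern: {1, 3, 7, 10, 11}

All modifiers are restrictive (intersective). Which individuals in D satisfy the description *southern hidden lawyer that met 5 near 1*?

⟦that met 5⟧ = {x : ⟨x, 5⟩ ∈ ⟦met⟧} = {1, 2, 3, 5, 6, 7, 9, 10}
⟦near 1⟧ = {x : ⟨x, 1⟩ ∈ ⟦near⟧} = {1, 3, 4, 5, 7, 10, 12}
⟦lawyer⟧ = {1, 2, 6, 7, 8, 10, 11, 12}
… ∩ ⟦that met 5⟧ = {1, 2, 6, 7, 8, 10, 11, 12} ∩ {1, 2, 3, 5, 6, 7, 9, 10} = {1, 2, 6, 7, 10}
… ∩ ⟦near 1⟧ = {1, 2, 6, 7, 10} ∩ {1, 3, 4, 5, 7, 10, 12} = {1, 7, 10}
… ∩ ⟦southern⟧ = {1, 7, 10} ∩ {1, 3, 7, 10, 11} = {1, 7, 10}
… ∩ ⟦hidden⟧ = {1, 7, 10} ∩ {1, 4, 5, 8, 9, 10, 11, 12} = {1, 10}
So ⟦southern hidden lawyer that met 5 near 1⟧ = {1, 10}.

{1, 10}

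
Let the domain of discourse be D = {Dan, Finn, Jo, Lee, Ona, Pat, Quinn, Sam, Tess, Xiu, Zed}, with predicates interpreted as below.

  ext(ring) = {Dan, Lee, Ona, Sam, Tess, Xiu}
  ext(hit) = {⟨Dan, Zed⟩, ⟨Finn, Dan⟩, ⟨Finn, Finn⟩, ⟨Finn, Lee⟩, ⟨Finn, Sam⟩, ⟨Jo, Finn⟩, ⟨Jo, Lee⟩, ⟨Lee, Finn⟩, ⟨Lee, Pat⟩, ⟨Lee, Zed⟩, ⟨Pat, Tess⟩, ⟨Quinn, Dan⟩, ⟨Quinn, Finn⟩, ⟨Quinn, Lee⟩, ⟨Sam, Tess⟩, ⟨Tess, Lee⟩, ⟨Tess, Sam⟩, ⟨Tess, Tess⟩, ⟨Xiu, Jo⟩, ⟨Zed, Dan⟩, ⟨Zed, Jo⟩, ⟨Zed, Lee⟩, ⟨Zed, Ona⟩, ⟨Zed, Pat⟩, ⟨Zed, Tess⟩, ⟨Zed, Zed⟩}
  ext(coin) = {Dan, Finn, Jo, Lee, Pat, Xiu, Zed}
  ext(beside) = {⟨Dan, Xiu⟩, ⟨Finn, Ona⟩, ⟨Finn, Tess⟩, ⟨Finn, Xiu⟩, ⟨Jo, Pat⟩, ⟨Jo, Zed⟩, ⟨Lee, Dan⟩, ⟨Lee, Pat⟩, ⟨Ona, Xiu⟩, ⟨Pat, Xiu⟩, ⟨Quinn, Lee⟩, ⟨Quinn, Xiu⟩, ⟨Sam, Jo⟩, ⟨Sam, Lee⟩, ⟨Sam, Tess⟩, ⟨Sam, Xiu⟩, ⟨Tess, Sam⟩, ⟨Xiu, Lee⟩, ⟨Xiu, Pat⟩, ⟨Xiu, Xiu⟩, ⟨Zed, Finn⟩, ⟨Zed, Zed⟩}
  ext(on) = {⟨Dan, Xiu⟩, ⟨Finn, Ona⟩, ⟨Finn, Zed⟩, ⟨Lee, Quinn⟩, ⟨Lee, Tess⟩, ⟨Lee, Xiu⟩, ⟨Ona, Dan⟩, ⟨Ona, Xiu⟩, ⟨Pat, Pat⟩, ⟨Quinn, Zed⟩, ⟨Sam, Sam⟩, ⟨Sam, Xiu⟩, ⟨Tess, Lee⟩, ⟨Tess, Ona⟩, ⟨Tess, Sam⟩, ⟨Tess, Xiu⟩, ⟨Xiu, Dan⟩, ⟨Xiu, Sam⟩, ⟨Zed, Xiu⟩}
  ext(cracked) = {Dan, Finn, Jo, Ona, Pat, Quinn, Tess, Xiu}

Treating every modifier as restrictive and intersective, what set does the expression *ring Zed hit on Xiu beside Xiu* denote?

⟦Zed hit⟧ = {x : ⟨Zed, x⟩ ∈ ⟦hit⟧} = {Dan, Jo, Lee, Ona, Pat, Tess, Zed}
⟦on Xiu⟧ = {x : ⟨x, Xiu⟩ ∈ ⟦on⟧} = {Dan, Lee, Ona, Sam, Tess, Zed}
⟦beside Xiu⟧ = {x : ⟨x, Xiu⟩ ∈ ⟦beside⟧} = {Dan, Finn, Ona, Pat, Quinn, Sam, Xiu}
⟦ring⟧ = {Dan, Lee, Ona, Sam, Tess, Xiu}
… ∩ ⟦Zed hit⟧ = {Dan, Lee, Ona, Sam, Tess, Xiu} ∩ {Dan, Jo, Lee, Ona, Pat, Tess, Zed} = {Dan, Lee, Ona, Tess}
… ∩ ⟦on Xiu⟧ = {Dan, Lee, Ona, Tess} ∩ {Dan, Lee, Ona, Sam, Tess, Zed} = {Dan, Lee, Ona, Tess}
… ∩ ⟦beside Xiu⟧ = {Dan, Lee, Ona, Tess} ∩ {Dan, Finn, Ona, Pat, Quinn, Sam, Xiu} = {Dan, Ona}
So ⟦ring Zed hit on Xiu beside Xiu⟧ = {Dan, Ona}.

{Dan, Ona}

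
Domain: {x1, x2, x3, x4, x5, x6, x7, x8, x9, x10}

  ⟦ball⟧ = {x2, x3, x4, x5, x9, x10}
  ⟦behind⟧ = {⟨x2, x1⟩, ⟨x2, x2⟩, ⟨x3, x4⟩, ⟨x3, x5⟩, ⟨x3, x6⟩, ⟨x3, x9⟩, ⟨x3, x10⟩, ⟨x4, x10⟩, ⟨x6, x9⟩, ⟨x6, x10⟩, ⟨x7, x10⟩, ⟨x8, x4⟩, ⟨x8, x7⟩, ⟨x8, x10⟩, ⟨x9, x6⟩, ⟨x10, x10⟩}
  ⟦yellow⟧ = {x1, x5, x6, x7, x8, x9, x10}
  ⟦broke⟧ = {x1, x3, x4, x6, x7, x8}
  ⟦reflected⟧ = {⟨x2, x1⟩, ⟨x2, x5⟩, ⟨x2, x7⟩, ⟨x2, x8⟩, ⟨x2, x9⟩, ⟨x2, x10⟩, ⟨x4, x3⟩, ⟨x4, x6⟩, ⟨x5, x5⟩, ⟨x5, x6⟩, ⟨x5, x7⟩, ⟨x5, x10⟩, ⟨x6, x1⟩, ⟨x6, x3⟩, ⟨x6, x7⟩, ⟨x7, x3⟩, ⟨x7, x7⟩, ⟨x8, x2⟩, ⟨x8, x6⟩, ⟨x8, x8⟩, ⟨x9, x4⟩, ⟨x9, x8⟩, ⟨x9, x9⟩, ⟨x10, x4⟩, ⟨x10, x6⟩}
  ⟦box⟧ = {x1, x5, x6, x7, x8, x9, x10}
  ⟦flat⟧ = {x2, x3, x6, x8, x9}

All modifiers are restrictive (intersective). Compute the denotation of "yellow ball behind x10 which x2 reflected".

⟦behind x10⟧ = {x : ⟨x, x10⟩ ∈ ⟦behind⟧} = {x3, x4, x6, x7, x8, x10}
⟦which x2 reflected⟧ = {x : ⟨x2, x⟩ ∈ ⟦reflected⟧} = {x1, x5, x7, x8, x9, x10}
⟦ball⟧ = {x2, x3, x4, x5, x9, x10}
… ∩ ⟦behind x10⟧ = {x2, x3, x4, x5, x9, x10} ∩ {x3, x4, x6, x7, x8, x10} = {x3, x4, x10}
… ∩ ⟦which x2 reflected⟧ = {x3, x4, x10} ∩ {x1, x5, x7, x8, x9, x10} = {x10}
… ∩ ⟦yellow⟧ = {x10} ∩ {x1, x5, x6, x7, x8, x9, x10} = {x10}
So ⟦yellow ball behind x10 which x2 reflected⟧ = {x10}.

{x10}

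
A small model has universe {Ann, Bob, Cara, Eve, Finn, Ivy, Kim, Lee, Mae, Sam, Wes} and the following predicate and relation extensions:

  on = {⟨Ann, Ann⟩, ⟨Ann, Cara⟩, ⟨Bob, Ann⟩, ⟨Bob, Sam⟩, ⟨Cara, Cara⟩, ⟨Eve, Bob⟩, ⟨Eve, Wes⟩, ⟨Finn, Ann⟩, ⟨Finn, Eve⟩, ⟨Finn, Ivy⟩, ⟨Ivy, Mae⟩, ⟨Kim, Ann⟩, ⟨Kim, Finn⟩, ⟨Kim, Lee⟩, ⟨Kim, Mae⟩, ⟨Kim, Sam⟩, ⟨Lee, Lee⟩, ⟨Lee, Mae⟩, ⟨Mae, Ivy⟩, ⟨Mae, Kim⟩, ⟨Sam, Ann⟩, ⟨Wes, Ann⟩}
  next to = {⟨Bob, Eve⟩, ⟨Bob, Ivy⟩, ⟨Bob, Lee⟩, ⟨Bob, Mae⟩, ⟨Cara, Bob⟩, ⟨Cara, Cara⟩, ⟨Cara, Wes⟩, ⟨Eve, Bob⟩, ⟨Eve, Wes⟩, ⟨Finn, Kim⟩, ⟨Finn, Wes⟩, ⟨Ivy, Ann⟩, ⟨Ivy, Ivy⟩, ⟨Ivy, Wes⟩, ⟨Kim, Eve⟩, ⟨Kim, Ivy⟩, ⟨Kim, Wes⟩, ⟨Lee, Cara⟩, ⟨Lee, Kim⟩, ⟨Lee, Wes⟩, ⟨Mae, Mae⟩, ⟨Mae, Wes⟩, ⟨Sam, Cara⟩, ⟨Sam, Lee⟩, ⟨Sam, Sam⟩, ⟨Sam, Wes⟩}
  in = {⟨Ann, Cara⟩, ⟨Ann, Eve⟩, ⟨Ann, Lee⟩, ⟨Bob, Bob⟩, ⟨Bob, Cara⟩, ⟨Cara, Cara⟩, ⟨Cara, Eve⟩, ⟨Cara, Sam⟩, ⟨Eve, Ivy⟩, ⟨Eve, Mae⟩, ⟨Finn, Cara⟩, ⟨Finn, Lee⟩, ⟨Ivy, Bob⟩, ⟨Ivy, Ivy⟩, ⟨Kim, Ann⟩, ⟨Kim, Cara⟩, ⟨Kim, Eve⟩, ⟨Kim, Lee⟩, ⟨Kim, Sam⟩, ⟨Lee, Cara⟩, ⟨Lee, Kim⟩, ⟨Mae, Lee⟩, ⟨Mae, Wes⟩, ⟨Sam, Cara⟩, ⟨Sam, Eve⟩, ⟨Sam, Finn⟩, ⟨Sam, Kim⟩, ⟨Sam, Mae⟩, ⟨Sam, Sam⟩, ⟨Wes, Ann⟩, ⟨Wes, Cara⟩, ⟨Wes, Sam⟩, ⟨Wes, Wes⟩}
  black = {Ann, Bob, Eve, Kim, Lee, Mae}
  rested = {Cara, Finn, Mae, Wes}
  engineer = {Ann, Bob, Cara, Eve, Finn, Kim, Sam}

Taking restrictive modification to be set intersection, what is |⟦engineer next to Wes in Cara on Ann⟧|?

3

⟦next to Wes⟧ = {x : ⟨x, Wes⟩ ∈ ⟦next to⟧} = {Cara, Eve, Finn, Ivy, Kim, Lee, Mae, Sam}
⟦in Cara⟧ = {x : ⟨x, Cara⟩ ∈ ⟦in⟧} = {Ann, Bob, Cara, Finn, Kim, Lee, Sam, Wes}
⟦on Ann⟧ = {x : ⟨x, Ann⟩ ∈ ⟦on⟧} = {Ann, Bob, Finn, Kim, Sam, Wes}
⟦engineer⟧ = {Ann, Bob, Cara, Eve, Finn, Kim, Sam}
… ∩ ⟦next to Wes⟧ = {Ann, Bob, Cara, Eve, Finn, Kim, Sam} ∩ {Cara, Eve, Finn, Ivy, Kim, Lee, Mae, Sam} = {Cara, Eve, Finn, Kim, Sam}
… ∩ ⟦in Cara⟧ = {Cara, Eve, Finn, Kim, Sam} ∩ {Ann, Bob, Cara, Finn, Kim, Lee, Sam, Wes} = {Cara, Finn, Kim, Sam}
… ∩ ⟦on Ann⟧ = {Cara, Finn, Kim, Sam} ∩ {Ann, Bob, Finn, Kim, Sam, Wes} = {Finn, Kim, Sam}
⟦engineer next to Wes in Cara on Ann⟧ = {Finn, Kim, Sam}, so the cardinality is 3.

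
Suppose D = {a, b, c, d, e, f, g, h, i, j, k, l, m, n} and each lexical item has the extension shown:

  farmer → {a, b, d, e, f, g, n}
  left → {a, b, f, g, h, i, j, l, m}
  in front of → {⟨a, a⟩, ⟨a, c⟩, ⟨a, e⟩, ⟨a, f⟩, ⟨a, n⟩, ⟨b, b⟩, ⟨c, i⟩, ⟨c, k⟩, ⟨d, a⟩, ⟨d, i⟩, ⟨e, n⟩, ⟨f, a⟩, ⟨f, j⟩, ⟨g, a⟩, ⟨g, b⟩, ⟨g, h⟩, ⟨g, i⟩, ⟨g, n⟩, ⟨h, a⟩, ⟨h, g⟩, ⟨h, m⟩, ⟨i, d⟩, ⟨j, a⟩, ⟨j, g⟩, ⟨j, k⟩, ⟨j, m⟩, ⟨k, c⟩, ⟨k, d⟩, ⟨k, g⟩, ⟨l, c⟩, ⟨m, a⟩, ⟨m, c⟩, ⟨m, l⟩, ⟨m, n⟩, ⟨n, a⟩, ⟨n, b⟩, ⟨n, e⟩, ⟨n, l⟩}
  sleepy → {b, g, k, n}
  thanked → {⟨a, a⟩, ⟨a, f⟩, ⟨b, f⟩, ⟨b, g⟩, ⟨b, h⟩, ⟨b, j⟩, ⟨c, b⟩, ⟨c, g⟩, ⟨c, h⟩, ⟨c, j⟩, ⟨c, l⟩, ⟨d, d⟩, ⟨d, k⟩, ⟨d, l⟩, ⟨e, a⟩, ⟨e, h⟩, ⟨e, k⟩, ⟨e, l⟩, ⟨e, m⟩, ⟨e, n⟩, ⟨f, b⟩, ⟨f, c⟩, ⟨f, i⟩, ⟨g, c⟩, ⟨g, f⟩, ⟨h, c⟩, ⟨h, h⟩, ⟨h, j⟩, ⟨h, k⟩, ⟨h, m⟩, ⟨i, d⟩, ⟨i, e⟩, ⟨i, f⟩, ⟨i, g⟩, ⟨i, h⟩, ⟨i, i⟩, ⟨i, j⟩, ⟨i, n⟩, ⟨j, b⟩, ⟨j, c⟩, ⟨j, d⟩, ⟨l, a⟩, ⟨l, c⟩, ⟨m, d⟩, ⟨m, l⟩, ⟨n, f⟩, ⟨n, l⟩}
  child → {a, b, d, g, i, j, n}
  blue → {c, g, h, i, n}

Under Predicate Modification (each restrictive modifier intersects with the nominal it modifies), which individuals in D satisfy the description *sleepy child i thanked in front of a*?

{g, n}

⟦i thanked⟧ = {x : ⟨i, x⟩ ∈ ⟦thanked⟧} = {d, e, f, g, h, i, j, n}
⟦in front of a⟧ = {x : ⟨x, a⟩ ∈ ⟦in front of⟧} = {a, d, f, g, h, j, m, n}
⟦child⟧ = {a, b, d, g, i, j, n}
… ∩ ⟦i thanked⟧ = {a, b, d, g, i, j, n} ∩ {d, e, f, g, h, i, j, n} = {d, g, i, j, n}
… ∩ ⟦in front of a⟧ = {d, g, i, j, n} ∩ {a, d, f, g, h, j, m, n} = {d, g, j, n}
… ∩ ⟦sleepy⟧ = {d, g, j, n} ∩ {b, g, k, n} = {g, n}
So ⟦sleepy child i thanked in front of a⟧ = {g, n}.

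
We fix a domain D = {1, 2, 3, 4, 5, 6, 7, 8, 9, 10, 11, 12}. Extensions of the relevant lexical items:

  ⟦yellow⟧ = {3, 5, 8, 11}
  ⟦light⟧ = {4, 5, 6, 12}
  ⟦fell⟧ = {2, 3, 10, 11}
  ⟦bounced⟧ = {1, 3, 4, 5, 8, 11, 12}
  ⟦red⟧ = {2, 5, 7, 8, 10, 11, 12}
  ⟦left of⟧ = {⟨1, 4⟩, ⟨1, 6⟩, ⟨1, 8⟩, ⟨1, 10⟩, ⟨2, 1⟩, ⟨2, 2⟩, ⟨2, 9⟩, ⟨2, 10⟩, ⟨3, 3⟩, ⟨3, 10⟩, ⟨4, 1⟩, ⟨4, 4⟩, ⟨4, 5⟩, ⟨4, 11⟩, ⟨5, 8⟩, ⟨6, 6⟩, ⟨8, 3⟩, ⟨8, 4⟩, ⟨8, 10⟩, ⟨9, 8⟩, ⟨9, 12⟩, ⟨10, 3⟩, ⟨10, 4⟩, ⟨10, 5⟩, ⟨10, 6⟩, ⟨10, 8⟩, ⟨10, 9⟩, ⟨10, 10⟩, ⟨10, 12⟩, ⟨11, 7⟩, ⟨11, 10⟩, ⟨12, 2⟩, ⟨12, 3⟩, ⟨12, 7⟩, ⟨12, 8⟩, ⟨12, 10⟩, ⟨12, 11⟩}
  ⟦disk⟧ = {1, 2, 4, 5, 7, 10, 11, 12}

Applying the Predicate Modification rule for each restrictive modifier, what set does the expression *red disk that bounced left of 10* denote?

{11, 12}

⟦that bounced⟧ = ⟦bounced⟧ = {1, 3, 4, 5, 8, 11, 12}
⟦left of 10⟧ = {x : ⟨x, 10⟩ ∈ ⟦left of⟧} = {1, 2, 3, 8, 10, 11, 12}
⟦disk⟧ = {1, 2, 4, 5, 7, 10, 11, 12}
… ∩ ⟦that bounced⟧ = {1, 2, 4, 5, 7, 10, 11, 12} ∩ {1, 3, 4, 5, 8, 11, 12} = {1, 4, 5, 11, 12}
… ∩ ⟦left of 10⟧ = {1, 4, 5, 11, 12} ∩ {1, 2, 3, 8, 10, 11, 12} = {1, 11, 12}
… ∩ ⟦red⟧ = {1, 11, 12} ∩ {2, 5, 7, 8, 10, 11, 12} = {11, 12}
So ⟦red disk that bounced left of 10⟧ = {11, 12}.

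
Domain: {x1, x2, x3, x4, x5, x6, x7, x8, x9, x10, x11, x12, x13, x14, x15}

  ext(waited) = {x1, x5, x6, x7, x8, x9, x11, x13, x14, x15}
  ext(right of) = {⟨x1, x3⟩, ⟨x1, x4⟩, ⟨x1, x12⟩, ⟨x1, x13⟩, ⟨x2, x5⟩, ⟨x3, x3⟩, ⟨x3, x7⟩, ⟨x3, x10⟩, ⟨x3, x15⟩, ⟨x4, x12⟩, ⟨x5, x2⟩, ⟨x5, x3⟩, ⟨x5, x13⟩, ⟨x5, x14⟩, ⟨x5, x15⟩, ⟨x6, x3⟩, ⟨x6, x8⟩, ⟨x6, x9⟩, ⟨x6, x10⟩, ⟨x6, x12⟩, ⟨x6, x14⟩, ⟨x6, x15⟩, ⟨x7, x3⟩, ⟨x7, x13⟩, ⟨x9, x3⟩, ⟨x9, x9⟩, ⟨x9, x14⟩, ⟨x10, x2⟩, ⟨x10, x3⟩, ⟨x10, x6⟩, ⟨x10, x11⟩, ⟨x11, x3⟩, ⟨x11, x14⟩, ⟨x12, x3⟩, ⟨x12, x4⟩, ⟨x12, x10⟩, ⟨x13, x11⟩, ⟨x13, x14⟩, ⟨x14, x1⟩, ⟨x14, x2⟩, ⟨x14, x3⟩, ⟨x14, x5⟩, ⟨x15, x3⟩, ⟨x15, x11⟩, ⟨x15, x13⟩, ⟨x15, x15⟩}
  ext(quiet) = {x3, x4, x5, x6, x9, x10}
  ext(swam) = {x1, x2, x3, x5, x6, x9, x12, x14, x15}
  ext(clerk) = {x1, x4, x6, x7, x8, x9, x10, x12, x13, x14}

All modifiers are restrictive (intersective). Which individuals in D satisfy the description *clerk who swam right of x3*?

⟦who swam⟧ = ⟦swam⟧ = {x1, x2, x3, x5, x6, x9, x12, x14, x15}
⟦right of x3⟧ = {x : ⟨x, x3⟩ ∈ ⟦right of⟧} = {x1, x3, x5, x6, x7, x9, x10, x11, x12, x14, x15}
⟦clerk⟧ = {x1, x4, x6, x7, x8, x9, x10, x12, x13, x14}
… ∩ ⟦who swam⟧ = {x1, x4, x6, x7, x8, x9, x10, x12, x13, x14} ∩ {x1, x2, x3, x5, x6, x9, x12, x14, x15} = {x1, x6, x9, x12, x14}
… ∩ ⟦right of x3⟧ = {x1, x6, x9, x12, x14} ∩ {x1, x3, x5, x6, x7, x9, x10, x11, x12, x14, x15} = {x1, x6, x9, x12, x14}
So ⟦clerk who swam right of x3⟧ = {x1, x6, x9, x12, x14}.

{x1, x6, x9, x12, x14}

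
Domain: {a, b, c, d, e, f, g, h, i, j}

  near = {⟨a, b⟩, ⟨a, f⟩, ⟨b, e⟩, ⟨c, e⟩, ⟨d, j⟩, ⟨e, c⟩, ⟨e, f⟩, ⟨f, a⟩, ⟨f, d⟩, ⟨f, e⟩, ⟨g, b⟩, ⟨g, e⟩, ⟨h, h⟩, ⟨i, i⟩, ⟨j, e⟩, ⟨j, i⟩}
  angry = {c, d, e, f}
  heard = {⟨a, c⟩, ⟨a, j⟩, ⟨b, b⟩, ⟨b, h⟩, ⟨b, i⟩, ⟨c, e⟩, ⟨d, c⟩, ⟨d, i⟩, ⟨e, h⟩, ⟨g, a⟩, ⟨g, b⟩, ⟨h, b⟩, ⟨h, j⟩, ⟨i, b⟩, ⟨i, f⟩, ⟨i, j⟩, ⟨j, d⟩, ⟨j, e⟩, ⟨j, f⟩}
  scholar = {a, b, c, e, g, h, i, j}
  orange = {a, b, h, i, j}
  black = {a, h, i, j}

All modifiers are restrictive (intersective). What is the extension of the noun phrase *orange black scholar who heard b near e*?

∅

⟦who heard b⟧ = {x : ⟨x, b⟩ ∈ ⟦heard⟧} = {b, g, h, i}
⟦near e⟧ = {x : ⟨x, e⟩ ∈ ⟦near⟧} = {b, c, f, g, j}
⟦scholar⟧ = {a, b, c, e, g, h, i, j}
… ∩ ⟦who heard b⟧ = {a, b, c, e, g, h, i, j} ∩ {b, g, h, i} = {b, g, h, i}
… ∩ ⟦near e⟧ = {b, g, h, i} ∩ {b, c, f, g, j} = {b, g}
… ∩ ⟦orange⟧ = {b, g} ∩ {a, b, h, i, j} = {b}
… ∩ ⟦black⟧ = {b} ∩ {a, h, i, j} = ∅
So ⟦orange black scholar who heard b near e⟧ = ∅.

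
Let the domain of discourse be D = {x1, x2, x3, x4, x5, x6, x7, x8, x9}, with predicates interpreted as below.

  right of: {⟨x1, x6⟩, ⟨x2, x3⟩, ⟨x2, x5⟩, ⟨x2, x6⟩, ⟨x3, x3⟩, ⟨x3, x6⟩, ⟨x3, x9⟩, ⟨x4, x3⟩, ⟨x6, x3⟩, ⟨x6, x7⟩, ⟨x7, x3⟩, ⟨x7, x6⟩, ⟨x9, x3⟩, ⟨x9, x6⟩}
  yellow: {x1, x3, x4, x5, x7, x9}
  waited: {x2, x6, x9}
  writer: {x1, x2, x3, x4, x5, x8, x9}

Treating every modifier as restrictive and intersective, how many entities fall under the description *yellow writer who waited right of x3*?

⟦who waited⟧ = ⟦waited⟧ = {x2, x6, x9}
⟦right of x3⟧ = {x : ⟨x, x3⟩ ∈ ⟦right of⟧} = {x2, x3, x4, x6, x7, x9}
⟦writer⟧ = {x1, x2, x3, x4, x5, x8, x9}
… ∩ ⟦who waited⟧ = {x1, x2, x3, x4, x5, x8, x9} ∩ {x2, x6, x9} = {x2, x9}
… ∩ ⟦right of x3⟧ = {x2, x9} ∩ {x2, x3, x4, x6, x7, x9} = {x2, x9}
… ∩ ⟦yellow⟧ = {x2, x9} ∩ {x1, x3, x4, x5, x7, x9} = {x9}
⟦yellow writer who waited right of x3⟧ = {x9}, so the cardinality is 1.

1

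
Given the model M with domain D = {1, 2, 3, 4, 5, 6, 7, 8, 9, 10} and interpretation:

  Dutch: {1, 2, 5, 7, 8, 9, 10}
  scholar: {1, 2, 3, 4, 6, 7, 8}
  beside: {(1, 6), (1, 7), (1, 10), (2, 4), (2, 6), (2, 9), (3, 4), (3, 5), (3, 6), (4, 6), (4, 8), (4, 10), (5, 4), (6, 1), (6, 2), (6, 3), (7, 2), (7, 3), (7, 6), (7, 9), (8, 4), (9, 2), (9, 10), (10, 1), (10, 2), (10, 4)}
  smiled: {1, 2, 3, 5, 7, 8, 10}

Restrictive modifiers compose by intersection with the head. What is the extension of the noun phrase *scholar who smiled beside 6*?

⟦who smiled⟧ = ⟦smiled⟧ = {1, 2, 3, 5, 7, 8, 10}
⟦beside 6⟧ = {x : ⟨x, 6⟩ ∈ ⟦beside⟧} = {1, 2, 3, 4, 7}
⟦scholar⟧ = {1, 2, 3, 4, 6, 7, 8}
… ∩ ⟦who smiled⟧ = {1, 2, 3, 4, 6, 7, 8} ∩ {1, 2, 3, 5, 7, 8, 10} = {1, 2, 3, 7, 8}
… ∩ ⟦beside 6⟧ = {1, 2, 3, 7, 8} ∩ {1, 2, 3, 4, 7} = {1, 2, 3, 7}
So ⟦scholar who smiled beside 6⟧ = {1, 2, 3, 7}.

{1, 2, 3, 7}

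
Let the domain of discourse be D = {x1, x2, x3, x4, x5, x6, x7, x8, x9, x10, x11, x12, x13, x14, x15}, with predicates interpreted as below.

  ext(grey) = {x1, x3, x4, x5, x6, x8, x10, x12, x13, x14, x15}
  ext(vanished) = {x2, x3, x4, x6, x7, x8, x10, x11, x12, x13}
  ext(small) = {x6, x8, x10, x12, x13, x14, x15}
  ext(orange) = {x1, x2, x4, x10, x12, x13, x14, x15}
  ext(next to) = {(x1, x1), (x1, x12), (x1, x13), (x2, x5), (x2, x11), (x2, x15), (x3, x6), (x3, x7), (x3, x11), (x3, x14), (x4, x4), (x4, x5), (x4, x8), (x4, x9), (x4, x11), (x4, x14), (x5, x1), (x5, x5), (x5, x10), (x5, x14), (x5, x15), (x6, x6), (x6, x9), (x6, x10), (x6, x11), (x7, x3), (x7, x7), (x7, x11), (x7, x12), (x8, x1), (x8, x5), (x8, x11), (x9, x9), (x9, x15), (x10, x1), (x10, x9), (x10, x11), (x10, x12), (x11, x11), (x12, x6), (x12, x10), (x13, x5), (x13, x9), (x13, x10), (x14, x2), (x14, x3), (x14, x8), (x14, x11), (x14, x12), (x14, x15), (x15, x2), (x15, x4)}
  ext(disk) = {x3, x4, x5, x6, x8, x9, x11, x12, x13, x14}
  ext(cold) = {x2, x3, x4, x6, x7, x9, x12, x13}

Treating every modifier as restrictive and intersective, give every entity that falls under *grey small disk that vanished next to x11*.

⟦that vanished⟧ = ⟦vanished⟧ = {x2, x3, x4, x6, x7, x8, x10, x11, x12, x13}
⟦next to x11⟧ = {x : ⟨x, x11⟩ ∈ ⟦next to⟧} = {x2, x3, x4, x6, x7, x8, x10, x11, x14}
⟦disk⟧ = {x3, x4, x5, x6, x8, x9, x11, x12, x13, x14}
… ∩ ⟦that vanished⟧ = {x3, x4, x5, x6, x8, x9, x11, x12, x13, x14} ∩ {x2, x3, x4, x6, x7, x8, x10, x11, x12, x13} = {x3, x4, x6, x8, x11, x12, x13}
… ∩ ⟦next to x11⟧ = {x3, x4, x6, x8, x11, x12, x13} ∩ {x2, x3, x4, x6, x7, x8, x10, x11, x14} = {x3, x4, x6, x8, x11}
… ∩ ⟦grey⟧ = {x3, x4, x6, x8, x11} ∩ {x1, x3, x4, x5, x6, x8, x10, x12, x13, x14, x15} = {x3, x4, x6, x8}
… ∩ ⟦small⟧ = {x3, x4, x6, x8} ∩ {x6, x8, x10, x12, x13, x14, x15} = {x6, x8}
So ⟦grey small disk that vanished next to x11⟧ = {x6, x8}.

{x6, x8}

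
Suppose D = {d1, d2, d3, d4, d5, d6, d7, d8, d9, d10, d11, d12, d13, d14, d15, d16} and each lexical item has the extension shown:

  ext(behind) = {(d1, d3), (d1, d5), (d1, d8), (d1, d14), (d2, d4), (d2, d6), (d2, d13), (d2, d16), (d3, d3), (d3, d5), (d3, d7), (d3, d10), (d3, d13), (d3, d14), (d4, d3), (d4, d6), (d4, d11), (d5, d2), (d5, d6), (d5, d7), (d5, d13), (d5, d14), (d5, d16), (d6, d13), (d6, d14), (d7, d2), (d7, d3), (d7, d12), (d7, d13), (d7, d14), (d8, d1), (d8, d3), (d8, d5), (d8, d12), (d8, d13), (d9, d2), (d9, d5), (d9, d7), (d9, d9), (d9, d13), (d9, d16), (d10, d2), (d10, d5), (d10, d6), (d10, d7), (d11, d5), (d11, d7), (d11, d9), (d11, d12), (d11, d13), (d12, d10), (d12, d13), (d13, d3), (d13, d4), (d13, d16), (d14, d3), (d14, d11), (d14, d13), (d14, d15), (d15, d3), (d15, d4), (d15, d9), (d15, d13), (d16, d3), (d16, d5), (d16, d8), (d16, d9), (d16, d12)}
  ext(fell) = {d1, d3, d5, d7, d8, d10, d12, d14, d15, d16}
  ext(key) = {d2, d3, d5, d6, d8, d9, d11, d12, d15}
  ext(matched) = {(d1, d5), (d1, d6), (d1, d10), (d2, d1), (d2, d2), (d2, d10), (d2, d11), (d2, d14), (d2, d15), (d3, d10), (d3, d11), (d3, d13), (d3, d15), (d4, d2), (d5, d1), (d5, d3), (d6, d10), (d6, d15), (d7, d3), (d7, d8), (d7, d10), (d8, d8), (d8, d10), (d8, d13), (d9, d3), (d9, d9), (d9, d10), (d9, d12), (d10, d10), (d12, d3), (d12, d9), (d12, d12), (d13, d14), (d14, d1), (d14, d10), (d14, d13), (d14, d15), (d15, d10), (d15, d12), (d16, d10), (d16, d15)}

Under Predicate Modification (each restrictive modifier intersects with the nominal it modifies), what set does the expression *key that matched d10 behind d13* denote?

⟦that matched d10⟧ = {x : ⟨x, d10⟩ ∈ ⟦matched⟧} = {d1, d2, d3, d6, d7, d8, d9, d10, d14, d15, d16}
⟦behind d13⟧ = {x : ⟨x, d13⟩ ∈ ⟦behind⟧} = {d2, d3, d5, d6, d7, d8, d9, d11, d12, d14, d15}
⟦key⟧ = {d2, d3, d5, d6, d8, d9, d11, d12, d15}
… ∩ ⟦that matched d10⟧ = {d2, d3, d5, d6, d8, d9, d11, d12, d15} ∩ {d1, d2, d3, d6, d7, d8, d9, d10, d14, d15, d16} = {d2, d3, d6, d8, d9, d15}
… ∩ ⟦behind d13⟧ = {d2, d3, d6, d8, d9, d15} ∩ {d2, d3, d5, d6, d7, d8, d9, d11, d12, d14, d15} = {d2, d3, d6, d8, d9, d15}
So ⟦key that matched d10 behind d13⟧ = {d2, d3, d6, d8, d9, d15}.

{d2, d3, d6, d8, d9, d15}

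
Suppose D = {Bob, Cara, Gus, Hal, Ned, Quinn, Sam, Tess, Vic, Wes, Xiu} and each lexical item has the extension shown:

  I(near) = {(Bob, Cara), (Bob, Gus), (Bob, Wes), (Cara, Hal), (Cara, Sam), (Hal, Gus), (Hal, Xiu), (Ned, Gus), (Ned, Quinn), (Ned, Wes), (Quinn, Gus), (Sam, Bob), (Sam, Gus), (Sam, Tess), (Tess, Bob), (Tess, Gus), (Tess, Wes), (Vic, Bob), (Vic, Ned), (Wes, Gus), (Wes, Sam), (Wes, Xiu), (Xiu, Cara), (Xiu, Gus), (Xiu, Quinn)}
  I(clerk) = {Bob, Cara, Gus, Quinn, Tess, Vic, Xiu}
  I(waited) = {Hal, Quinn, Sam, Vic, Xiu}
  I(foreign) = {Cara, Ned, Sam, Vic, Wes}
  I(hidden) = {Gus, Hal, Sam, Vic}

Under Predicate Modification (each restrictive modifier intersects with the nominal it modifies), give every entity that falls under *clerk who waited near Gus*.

⟦who waited⟧ = ⟦waited⟧ = {Hal, Quinn, Sam, Vic, Xiu}
⟦near Gus⟧ = {x : ⟨x, Gus⟩ ∈ ⟦near⟧} = {Bob, Hal, Ned, Quinn, Sam, Tess, Wes, Xiu}
⟦clerk⟧ = {Bob, Cara, Gus, Quinn, Tess, Vic, Xiu}
… ∩ ⟦who waited⟧ = {Bob, Cara, Gus, Quinn, Tess, Vic, Xiu} ∩ {Hal, Quinn, Sam, Vic, Xiu} = {Quinn, Vic, Xiu}
… ∩ ⟦near Gus⟧ = {Quinn, Vic, Xiu} ∩ {Bob, Hal, Ned, Quinn, Sam, Tess, Wes, Xiu} = {Quinn, Xiu}
So ⟦clerk who waited near Gus⟧ = {Quinn, Xiu}.

{Quinn, Xiu}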